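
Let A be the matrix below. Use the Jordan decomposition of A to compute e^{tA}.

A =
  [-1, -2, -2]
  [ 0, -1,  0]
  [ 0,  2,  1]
e^{tA} =
  [exp(-t), -exp(t) + exp(-t), -exp(t) + exp(-t)]
  [0, exp(-t), 0]
  [0, exp(t) - exp(-t), exp(t)]

Strategy: write A = P · J · P⁻¹ where J is a Jordan canonical form, so e^{tA} = P · e^{tJ} · P⁻¹, and e^{tJ} can be computed block-by-block.

A has Jordan form
J =
  [-1,  0, 0]
  [ 0, -1, 0]
  [ 0,  0, 1]
(up to reordering of blocks).

Per-block formulas:
  For a 1×1 block at λ = 1: exp(t · [1]) = [e^(1t)].
  For a 1×1 block at λ = -1: exp(t · [-1]) = [e^(-1t)].

After assembling e^{tJ} and conjugating by P, we get:

e^{tA} =
  [exp(-t), -exp(t) + exp(-t), -exp(t) + exp(-t)]
  [0, exp(-t), 0]
  [0, exp(t) - exp(-t), exp(t)]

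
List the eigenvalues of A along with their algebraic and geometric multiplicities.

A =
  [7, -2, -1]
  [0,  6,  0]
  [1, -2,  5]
λ = 6: alg = 3, geom = 2

Step 1 — factor the characteristic polynomial to read off the algebraic multiplicities:
  χ_A(x) = (x - 6)^3

Step 2 — compute geometric multiplicities via the rank-nullity identity g(λ) = n − rank(A − λI):
  rank(A − (6)·I) = 1, so dim ker(A − (6)·I) = n − 1 = 2

Summary:
  λ = 6: algebraic multiplicity = 3, geometric multiplicity = 2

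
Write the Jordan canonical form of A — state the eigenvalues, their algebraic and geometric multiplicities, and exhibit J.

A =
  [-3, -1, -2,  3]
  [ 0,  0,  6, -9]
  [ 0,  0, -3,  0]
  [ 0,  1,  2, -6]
J_2(-3) ⊕ J_1(-3) ⊕ J_1(-3)

The characteristic polynomial is
  det(x·I − A) = x^4 + 12*x^3 + 54*x^2 + 108*x + 81 = (x + 3)^4

Eigenvalues and multiplicities (the geometric multiplicity of λ is n − rank(A − λI), which equals the number of Jordan blocks for λ):
  λ = -3: algebraic multiplicity = 4, geometric multiplicity = 3

Determining the block sizes for each eigenvalue:
  λ = -3: 3 blocks summing to 4 forces exactly one block of size 2 and the rest size 1 → block sizes [2, 1, 1]

Assembling the blocks gives a Jordan form
J =
  [-3,  1,  0,  0]
  [ 0, -3,  0,  0]
  [ 0,  0, -3,  0]
  [ 0,  0,  0, -3]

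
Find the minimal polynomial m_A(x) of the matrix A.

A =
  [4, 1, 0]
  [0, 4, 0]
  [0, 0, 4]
x^2 - 8*x + 16

The characteristic polynomial is χ_A(x) = (x - 4)^3, so the eigenvalues are known. The minimal polynomial is
  m_A(x) = Π_λ (x − λ)^{k_λ}
where k_λ is the size of the *largest* Jordan block for λ (equivalently, the smallest k with (A − λI)^k v = 0 for every generalised eigenvector v of λ).

  λ = 4: largest Jordan block has size 2, contributing (x − 4)^2

So m_A(x) = (x - 4)^2 = x^2 - 8*x + 16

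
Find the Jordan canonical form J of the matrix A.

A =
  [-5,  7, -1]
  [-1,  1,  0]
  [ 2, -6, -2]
J_3(-2)

The characteristic polynomial is
  det(x·I − A) = x^3 + 6*x^2 + 12*x + 8 = (x + 2)^3

Eigenvalues and multiplicities (the geometric multiplicity of λ is n − rank(A − λI), which equals the number of Jordan blocks for λ):
  λ = -2: algebraic multiplicity = 3, geometric multiplicity = 1

Determining the block sizes for each eigenvalue:
  λ = -2: one block (gm = 1), so the single block has size am = 3 → block sizes [3]

Assembling the blocks gives a Jordan form
J =
  [-2,  1,  0]
  [ 0, -2,  1]
  [ 0,  0, -2]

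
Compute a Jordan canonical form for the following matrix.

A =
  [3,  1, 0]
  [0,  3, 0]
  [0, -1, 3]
J_2(3) ⊕ J_1(3)

The characteristic polynomial is
  det(x·I − A) = x^3 - 9*x^2 + 27*x - 27 = (x - 3)^3

Eigenvalues and multiplicities (the geometric multiplicity of λ is n − rank(A − λI), which equals the number of Jordan blocks for λ):
  λ = 3: algebraic multiplicity = 3, geometric multiplicity = 2

Determining the block sizes for each eigenvalue:
  λ = 3: 2 blocks summing to 3 forces exactly one block of size 2 and the rest size 1 → block sizes [2, 1]

Assembling the blocks gives a Jordan form
J =
  [3, 1, 0]
  [0, 3, 0]
  [0, 0, 3]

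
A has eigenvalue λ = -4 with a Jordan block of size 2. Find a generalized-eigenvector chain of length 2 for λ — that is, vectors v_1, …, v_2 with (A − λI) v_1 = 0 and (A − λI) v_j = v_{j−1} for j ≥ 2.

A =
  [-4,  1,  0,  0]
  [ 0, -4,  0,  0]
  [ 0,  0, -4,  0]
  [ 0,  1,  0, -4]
A Jordan chain for λ = -4 of length 2:
v_1 = (1, 0, 0, 1)ᵀ
v_2 = (0, 1, 0, 0)ᵀ

Let N = A − (-4)·I. We want v_2 with N^2 v_2 = 0 but N^1 v_2 ≠ 0; then v_{j-1} := N · v_j for j = 2, …, 2.

Pick v_2 = (0, 1, 0, 0)ᵀ.
Then v_1 = N · v_2 = (1, 0, 0, 1)ᵀ.

Sanity check: (A − (-4)·I) v_1 = (0, 0, 0, 0)ᵀ = 0. ✓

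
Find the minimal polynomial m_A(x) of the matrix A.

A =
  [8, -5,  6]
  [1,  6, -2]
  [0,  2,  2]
x^3 - 16*x^2 + 85*x - 150

The characteristic polynomial is χ_A(x) = (x - 6)*(x - 5)^2, so the eigenvalues are known. The minimal polynomial is
  m_A(x) = Π_λ (x − λ)^{k_λ}
where k_λ is the size of the *largest* Jordan block for λ (equivalently, the smallest k with (A − λI)^k v = 0 for every generalised eigenvector v of λ).

  λ = 5: largest Jordan block has size 2, contributing (x − 5)^2
  λ = 6: largest Jordan block has size 1, contributing (x − 6)

So m_A(x) = (x - 6)*(x - 5)^2 = x^3 - 16*x^2 + 85*x - 150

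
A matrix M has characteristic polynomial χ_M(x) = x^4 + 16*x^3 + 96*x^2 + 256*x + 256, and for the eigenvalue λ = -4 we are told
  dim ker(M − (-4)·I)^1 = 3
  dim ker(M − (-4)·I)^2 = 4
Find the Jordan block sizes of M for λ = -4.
Block sizes for λ = -4: [2, 1, 1]

From the dimensions of kernels of powers, the number of Jordan blocks of size at least j is d_j − d_{j−1} where d_j = dim ker(N^j) (with d_0 = 0). Computing the differences gives [3, 1].
The number of blocks of size exactly k is (#blocks of size ≥ k) − (#blocks of size ≥ k + 1), so the partition is: 2 block(s) of size 1, 1 block(s) of size 2.
In nonincreasing order the block sizes are [2, 1, 1].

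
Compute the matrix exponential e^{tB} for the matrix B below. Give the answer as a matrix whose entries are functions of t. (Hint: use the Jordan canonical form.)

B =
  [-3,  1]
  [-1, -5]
e^{tB} =
  [t*exp(-4*t) + exp(-4*t), t*exp(-4*t)]
  [-t*exp(-4*t), -t*exp(-4*t) + exp(-4*t)]

Strategy: write B = P · J · P⁻¹ where J is a Jordan canonical form, so e^{tB} = P · e^{tJ} · P⁻¹, and e^{tJ} can be computed block-by-block.

B has Jordan form
J =
  [-4,  1]
  [ 0, -4]
(up to reordering of blocks).

Per-block formulas:
  For a 2×2 Jordan block J_2(-4): exp(t · J_2(-4)) = e^(-4t)·(I + t·N), where N is the 2×2 nilpotent shift.

After assembling e^{tJ} and conjugating by P, we get:

e^{tB} =
  [t*exp(-4*t) + exp(-4*t), t*exp(-4*t)]
  [-t*exp(-4*t), -t*exp(-4*t) + exp(-4*t)]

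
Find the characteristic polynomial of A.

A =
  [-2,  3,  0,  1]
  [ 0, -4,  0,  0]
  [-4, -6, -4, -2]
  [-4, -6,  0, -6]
x^4 + 16*x^3 + 96*x^2 + 256*x + 256

Expanding det(x·I − A) (e.g. by cofactor expansion or by noting that A is similar to its Jordan form J, which has the same characteristic polynomial as A) gives
  χ_A(x) = x^4 + 16*x^3 + 96*x^2 + 256*x + 256
which factors as (x + 4)^4. The eigenvalues (with algebraic multiplicities) are λ = -4 with multiplicity 4.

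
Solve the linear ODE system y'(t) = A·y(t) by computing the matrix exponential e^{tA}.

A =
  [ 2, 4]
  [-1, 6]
e^{tA} =
  [-2*t*exp(4*t) + exp(4*t), 4*t*exp(4*t)]
  [-t*exp(4*t), 2*t*exp(4*t) + exp(4*t)]

Strategy: write A = P · J · P⁻¹ where J is a Jordan canonical form, so e^{tA} = P · e^{tJ} · P⁻¹, and e^{tJ} can be computed block-by-block.

A has Jordan form
J =
  [4, 1]
  [0, 4]
(up to reordering of blocks).

Per-block formulas:
  For a 2×2 Jordan block J_2(4): exp(t · J_2(4)) = e^(4t)·(I + t·N), where N is the 2×2 nilpotent shift.

After assembling e^{tJ} and conjugating by P, we get:

e^{tA} =
  [-2*t*exp(4*t) + exp(4*t), 4*t*exp(4*t)]
  [-t*exp(4*t), 2*t*exp(4*t) + exp(4*t)]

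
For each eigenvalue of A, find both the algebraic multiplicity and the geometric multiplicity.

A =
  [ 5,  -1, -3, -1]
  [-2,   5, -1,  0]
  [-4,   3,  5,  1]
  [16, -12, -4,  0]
λ = 3: alg = 1, geom = 1; λ = 4: alg = 3, geom = 1

Step 1 — factor the characteristic polynomial to read off the algebraic multiplicities:
  χ_A(x) = (x - 4)^3*(x - 3)

Step 2 — compute geometric multiplicities via the rank-nullity identity g(λ) = n − rank(A − λI):
  rank(A − (3)·I) = 3, so dim ker(A − (3)·I) = n − 3 = 1
  rank(A − (4)·I) = 3, so dim ker(A − (4)·I) = n − 3 = 1

Summary:
  λ = 3: algebraic multiplicity = 1, geometric multiplicity = 1
  λ = 4: algebraic multiplicity = 3, geometric multiplicity = 1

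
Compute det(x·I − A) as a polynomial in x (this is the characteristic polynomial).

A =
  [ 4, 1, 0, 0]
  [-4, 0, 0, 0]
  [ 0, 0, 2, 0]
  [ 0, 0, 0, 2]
x^4 - 8*x^3 + 24*x^2 - 32*x + 16

Expanding det(x·I − A) (e.g. by cofactor expansion or by noting that A is similar to its Jordan form J, which has the same characteristic polynomial as A) gives
  χ_A(x) = x^4 - 8*x^3 + 24*x^2 - 32*x + 16
which factors as (x - 2)^4. The eigenvalues (with algebraic multiplicities) are λ = 2 with multiplicity 4.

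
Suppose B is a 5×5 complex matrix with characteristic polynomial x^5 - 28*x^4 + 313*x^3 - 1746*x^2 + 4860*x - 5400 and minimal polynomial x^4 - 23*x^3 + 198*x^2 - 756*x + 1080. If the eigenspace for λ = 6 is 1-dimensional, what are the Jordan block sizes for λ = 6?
Block sizes for λ = 6: [3]

Step 1 — from the characteristic polynomial, algebraic multiplicity of λ = 6 is 3. From dim ker(B − (6)·I) = 1, there are exactly 1 Jordan blocks for λ = 6.
Step 2 — from the minimal polynomial, the factor (x − 6)^3 tells us the largest block for λ = 6 has size 3.
Step 3 — with total size 3, 1 blocks, and largest block 3, the block sizes (in nonincreasing order) are [3].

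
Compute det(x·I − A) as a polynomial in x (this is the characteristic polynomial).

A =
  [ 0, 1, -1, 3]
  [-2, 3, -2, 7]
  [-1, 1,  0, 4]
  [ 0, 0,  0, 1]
x^4 - 4*x^3 + 6*x^2 - 4*x + 1

Expanding det(x·I − A) (e.g. by cofactor expansion or by noting that A is similar to its Jordan form J, which has the same characteristic polynomial as A) gives
  χ_A(x) = x^4 - 4*x^3 + 6*x^2 - 4*x + 1
which factors as (x - 1)^4. The eigenvalues (with algebraic multiplicities) are λ = 1 with multiplicity 4.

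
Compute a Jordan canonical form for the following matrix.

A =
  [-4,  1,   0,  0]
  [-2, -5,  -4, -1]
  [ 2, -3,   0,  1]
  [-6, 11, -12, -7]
J_3(-4) ⊕ J_1(-4)

The characteristic polynomial is
  det(x·I − A) = x^4 + 16*x^3 + 96*x^2 + 256*x + 256 = (x + 4)^4

Eigenvalues and multiplicities (the geometric multiplicity of λ is n − rank(A − λI), which equals the number of Jordan blocks for λ):
  λ = -4: algebraic multiplicity = 4, geometric multiplicity = 2

Determining the block sizes for each eigenvalue:
  λ = -4: with am = 4 and gm = 2, the partition is not yet determined (e.g. several partitions of 4 into 2 parts exist). Let N = A − (-4)·I. Computing rank(N^1) = 2, rank(N^2) = 1, rank(N^3) = 0; the number of blocks of size ≥ j is rank(N^{j−1}) − rank(N^j), giving [2, 1, 1]. So we have 1 block(s) of size 3, 1 block(s) of size 1 → block sizes [3, 1]

Assembling the blocks gives a Jordan form
J =
  [-4,  1,  0,  0]
  [ 0, -4,  1,  0]
  [ 0,  0, -4,  0]
  [ 0,  0,  0, -4]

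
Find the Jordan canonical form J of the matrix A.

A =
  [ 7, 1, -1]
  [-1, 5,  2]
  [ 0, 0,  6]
J_3(6)

The characteristic polynomial is
  det(x·I − A) = x^3 - 18*x^2 + 108*x - 216 = (x - 6)^3

Eigenvalues and multiplicities (the geometric multiplicity of λ is n − rank(A − λI), which equals the number of Jordan blocks for λ):
  λ = 6: algebraic multiplicity = 3, geometric multiplicity = 1

Determining the block sizes for each eigenvalue:
  λ = 6: one block (gm = 1), so the single block has size am = 3 → block sizes [3]

Assembling the blocks gives a Jordan form
J =
  [6, 1, 0]
  [0, 6, 1]
  [0, 0, 6]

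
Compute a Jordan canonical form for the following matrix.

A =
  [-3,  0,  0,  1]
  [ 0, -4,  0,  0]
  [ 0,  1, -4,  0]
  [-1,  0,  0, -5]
J_2(-4) ⊕ J_2(-4)

The characteristic polynomial is
  det(x·I − A) = x^4 + 16*x^3 + 96*x^2 + 256*x + 256 = (x + 4)^4

Eigenvalues and multiplicities (the geometric multiplicity of λ is n − rank(A − λI), which equals the number of Jordan blocks for λ):
  λ = -4: algebraic multiplicity = 4, geometric multiplicity = 2

Determining the block sizes for each eigenvalue:
  λ = -4: with am = 4 and gm = 2, the partition is not yet determined (e.g. several partitions of 4 into 2 parts exist). Let N = A − (-4)·I. Computing rank(N^1) = 2, rank(N^2) = 0; the number of blocks of size ≥ j is rank(N^{j−1}) − rank(N^j), giving [2, 2]. So we have 2 block(s) of size 2 → block sizes [2, 2]

Assembling the blocks gives a Jordan form
J =
  [-4,  1,  0,  0]
  [ 0, -4,  0,  0]
  [ 0,  0, -4,  1]
  [ 0,  0,  0, -4]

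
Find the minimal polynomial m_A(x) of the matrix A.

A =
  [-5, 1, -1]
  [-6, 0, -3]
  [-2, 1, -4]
x^2 + 6*x + 9

The characteristic polynomial is χ_A(x) = (x + 3)^3, so the eigenvalues are known. The minimal polynomial is
  m_A(x) = Π_λ (x − λ)^{k_λ}
where k_λ is the size of the *largest* Jordan block for λ (equivalently, the smallest k with (A − λI)^k v = 0 for every generalised eigenvector v of λ).

  λ = -3: largest Jordan block has size 2, contributing (x + 3)^2

So m_A(x) = (x + 3)^2 = x^2 + 6*x + 9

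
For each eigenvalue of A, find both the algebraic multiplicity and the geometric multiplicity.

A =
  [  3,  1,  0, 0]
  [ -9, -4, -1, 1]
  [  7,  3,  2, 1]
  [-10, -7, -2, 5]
λ = 1: alg = 3, geom = 1; λ = 3: alg = 1, geom = 1

Step 1 — factor the characteristic polynomial to read off the algebraic multiplicities:
  χ_A(x) = (x - 3)*(x - 1)^3

Step 2 — compute geometric multiplicities via the rank-nullity identity g(λ) = n − rank(A − λI):
  rank(A − (1)·I) = 3, so dim ker(A − (1)·I) = n − 3 = 1
  rank(A − (3)·I) = 3, so dim ker(A − (3)·I) = n − 3 = 1

Summary:
  λ = 1: algebraic multiplicity = 3, geometric multiplicity = 1
  λ = 3: algebraic multiplicity = 1, geometric multiplicity = 1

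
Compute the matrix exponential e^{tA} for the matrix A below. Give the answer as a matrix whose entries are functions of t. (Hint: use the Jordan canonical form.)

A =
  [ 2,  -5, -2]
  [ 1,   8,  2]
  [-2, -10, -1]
e^{tA} =
  [-t*exp(3*t) + exp(3*t), -5*t*exp(3*t), -2*t*exp(3*t)]
  [t*exp(3*t), 5*t*exp(3*t) + exp(3*t), 2*t*exp(3*t)]
  [-2*t*exp(3*t), -10*t*exp(3*t), -4*t*exp(3*t) + exp(3*t)]

Strategy: write A = P · J · P⁻¹ where J is a Jordan canonical form, so e^{tA} = P · e^{tJ} · P⁻¹, and e^{tJ} can be computed block-by-block.

A has Jordan form
J =
  [3, 1, 0]
  [0, 3, 0]
  [0, 0, 3]
(up to reordering of blocks).

Per-block formulas:
  For a 1×1 block at λ = 3: exp(t · [3]) = [e^(3t)].
  For a 2×2 Jordan block J_2(3): exp(t · J_2(3)) = e^(3t)·(I + t·N), where N is the 2×2 nilpotent shift.

After assembling e^{tJ} and conjugating by P, we get:

e^{tA} =
  [-t*exp(3*t) + exp(3*t), -5*t*exp(3*t), -2*t*exp(3*t)]
  [t*exp(3*t), 5*t*exp(3*t) + exp(3*t), 2*t*exp(3*t)]
  [-2*t*exp(3*t), -10*t*exp(3*t), -4*t*exp(3*t) + exp(3*t)]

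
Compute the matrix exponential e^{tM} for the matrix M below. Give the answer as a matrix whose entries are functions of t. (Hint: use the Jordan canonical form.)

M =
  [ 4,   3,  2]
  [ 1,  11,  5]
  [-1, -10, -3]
e^{tM} =
  [t^2*exp(4*t)/2 + exp(4*t), t^2*exp(4*t)/2 + 3*t*exp(4*t), t^2*exp(4*t)/2 + 2*t*exp(4*t)]
  [t^2*exp(4*t) + t*exp(4*t), t^2*exp(4*t) + 7*t*exp(4*t) + exp(4*t), t^2*exp(4*t) + 5*t*exp(4*t)]
  [-3*t^2*exp(4*t)/2 - t*exp(4*t), -3*t^2*exp(4*t)/2 - 10*t*exp(4*t), -3*t^2*exp(4*t)/2 - 7*t*exp(4*t) + exp(4*t)]

Strategy: write M = P · J · P⁻¹ where J is a Jordan canonical form, so e^{tM} = P · e^{tJ} · P⁻¹, and e^{tJ} can be computed block-by-block.

M has Jordan form
J =
  [4, 1, 0]
  [0, 4, 1]
  [0, 0, 4]
(up to reordering of blocks).

Per-block formulas:
  For a 3×3 Jordan block J_3(4): exp(t · J_3(4)) = e^(4t)·(I + t·N + (t^2/2)·N^2), where N is the 3×3 nilpotent shift.

After assembling e^{tJ} and conjugating by P, we get:

e^{tM} =
  [t^2*exp(4*t)/2 + exp(4*t), t^2*exp(4*t)/2 + 3*t*exp(4*t), t^2*exp(4*t)/2 + 2*t*exp(4*t)]
  [t^2*exp(4*t) + t*exp(4*t), t^2*exp(4*t) + 7*t*exp(4*t) + exp(4*t), t^2*exp(4*t) + 5*t*exp(4*t)]
  [-3*t^2*exp(4*t)/2 - t*exp(4*t), -3*t^2*exp(4*t)/2 - 10*t*exp(4*t), -3*t^2*exp(4*t)/2 - 7*t*exp(4*t) + exp(4*t)]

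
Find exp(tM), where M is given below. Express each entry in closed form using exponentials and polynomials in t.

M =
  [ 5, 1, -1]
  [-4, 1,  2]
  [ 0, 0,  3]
e^{tM} =
  [2*t*exp(3*t) + exp(3*t), t*exp(3*t), -t*exp(3*t)]
  [-4*t*exp(3*t), -2*t*exp(3*t) + exp(3*t), 2*t*exp(3*t)]
  [0, 0, exp(3*t)]

Strategy: write M = P · J · P⁻¹ where J is a Jordan canonical form, so e^{tM} = P · e^{tJ} · P⁻¹, and e^{tJ} can be computed block-by-block.

M has Jordan form
J =
  [3, 1, 0]
  [0, 3, 0]
  [0, 0, 3]
(up to reordering of blocks).

Per-block formulas:
  For a 2×2 Jordan block J_2(3): exp(t · J_2(3)) = e^(3t)·(I + t·N), where N is the 2×2 nilpotent shift.
  For a 1×1 block at λ = 3: exp(t · [3]) = [e^(3t)].

After assembling e^{tJ} and conjugating by P, we get:

e^{tM} =
  [2*t*exp(3*t) + exp(3*t), t*exp(3*t), -t*exp(3*t)]
  [-4*t*exp(3*t), -2*t*exp(3*t) + exp(3*t), 2*t*exp(3*t)]
  [0, 0, exp(3*t)]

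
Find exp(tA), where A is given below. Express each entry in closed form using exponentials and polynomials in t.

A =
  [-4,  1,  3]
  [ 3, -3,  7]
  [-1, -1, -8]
e^{tA} =
  [t^2*exp(-5*t)/2 + t*exp(-5*t) + exp(-5*t), t*exp(-5*t), t^2*exp(-5*t)/2 + 3*t*exp(-5*t)]
  [t^2*exp(-5*t) + 3*t*exp(-5*t), 2*t*exp(-5*t) + exp(-5*t), t^2*exp(-5*t) + 7*t*exp(-5*t)]
  [-t^2*exp(-5*t)/2 - t*exp(-5*t), -t*exp(-5*t), -t^2*exp(-5*t)/2 - 3*t*exp(-5*t) + exp(-5*t)]

Strategy: write A = P · J · P⁻¹ where J is a Jordan canonical form, so e^{tA} = P · e^{tJ} · P⁻¹, and e^{tJ} can be computed block-by-block.

A has Jordan form
J =
  [-5,  1,  0]
  [ 0, -5,  1]
  [ 0,  0, -5]
(up to reordering of blocks).

Per-block formulas:
  For a 3×3 Jordan block J_3(-5): exp(t · J_3(-5)) = e^(-5t)·(I + t·N + (t^2/2)·N^2), where N is the 3×3 nilpotent shift.

After assembling e^{tJ} and conjugating by P, we get:

e^{tA} =
  [t^2*exp(-5*t)/2 + t*exp(-5*t) + exp(-5*t), t*exp(-5*t), t^2*exp(-5*t)/2 + 3*t*exp(-5*t)]
  [t^2*exp(-5*t) + 3*t*exp(-5*t), 2*t*exp(-5*t) + exp(-5*t), t^2*exp(-5*t) + 7*t*exp(-5*t)]
  [-t^2*exp(-5*t)/2 - t*exp(-5*t), -t*exp(-5*t), -t^2*exp(-5*t)/2 - 3*t*exp(-5*t) + exp(-5*t)]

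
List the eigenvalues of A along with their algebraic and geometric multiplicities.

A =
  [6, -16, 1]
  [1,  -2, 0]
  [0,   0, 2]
λ = 2: alg = 3, geom = 1

Step 1 — factor the characteristic polynomial to read off the algebraic multiplicities:
  χ_A(x) = (x - 2)^3

Step 2 — compute geometric multiplicities via the rank-nullity identity g(λ) = n − rank(A − λI):
  rank(A − (2)·I) = 2, so dim ker(A − (2)·I) = n − 2 = 1

Summary:
  λ = 2: algebraic multiplicity = 3, geometric multiplicity = 1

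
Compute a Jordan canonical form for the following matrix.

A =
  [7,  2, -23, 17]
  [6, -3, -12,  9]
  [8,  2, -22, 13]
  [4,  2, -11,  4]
J_1(-5) ⊕ J_3(-3)

The characteristic polynomial is
  det(x·I − A) = x^4 + 14*x^3 + 72*x^2 + 162*x + 135 = (x + 3)^3*(x + 5)

Eigenvalues and multiplicities (the geometric multiplicity of λ is n − rank(A − λI), which equals the number of Jordan blocks for λ):
  λ = -5: algebraic multiplicity = 1, geometric multiplicity = 1
  λ = -3: algebraic multiplicity = 3, geometric multiplicity = 1

Determining the block sizes for each eigenvalue:
  λ = -5: one block (gm = 1), so the single block has size am = 1 → block sizes [1]
  λ = -3: one block (gm = 1), so the single block has size am = 3 → block sizes [3]

Assembling the blocks gives a Jordan form
J =
  [-5,  0,  0,  0]
  [ 0, -3,  1,  0]
  [ 0,  0, -3,  1]
  [ 0,  0,  0, -3]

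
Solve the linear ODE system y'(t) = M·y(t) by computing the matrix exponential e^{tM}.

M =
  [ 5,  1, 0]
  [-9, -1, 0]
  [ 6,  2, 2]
e^{tM} =
  [3*t*exp(2*t) + exp(2*t), t*exp(2*t), 0]
  [-9*t*exp(2*t), -3*t*exp(2*t) + exp(2*t), 0]
  [6*t*exp(2*t), 2*t*exp(2*t), exp(2*t)]

Strategy: write M = P · J · P⁻¹ where J is a Jordan canonical form, so e^{tM} = P · e^{tJ} · P⁻¹, and e^{tJ} can be computed block-by-block.

M has Jordan form
J =
  [2, 1, 0]
  [0, 2, 0]
  [0, 0, 2]
(up to reordering of blocks).

Per-block formulas:
  For a 2×2 Jordan block J_2(2): exp(t · J_2(2)) = e^(2t)·(I + t·N), where N is the 2×2 nilpotent shift.
  For a 1×1 block at λ = 2: exp(t · [2]) = [e^(2t)].

After assembling e^{tJ} and conjugating by P, we get:

e^{tM} =
  [3*t*exp(2*t) + exp(2*t), t*exp(2*t), 0]
  [-9*t*exp(2*t), -3*t*exp(2*t) + exp(2*t), 0]
  [6*t*exp(2*t), 2*t*exp(2*t), exp(2*t)]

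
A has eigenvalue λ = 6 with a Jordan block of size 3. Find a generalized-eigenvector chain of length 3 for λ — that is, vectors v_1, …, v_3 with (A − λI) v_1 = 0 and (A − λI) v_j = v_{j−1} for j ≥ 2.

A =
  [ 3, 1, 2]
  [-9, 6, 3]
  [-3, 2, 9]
A Jordan chain for λ = 6 of length 3:
v_1 = (-6, 18, -18)ᵀ
v_2 = (-3, -9, -3)ᵀ
v_3 = (1, 0, 0)ᵀ

Let N = A − (6)·I. We want v_3 with N^3 v_3 = 0 but N^2 v_3 ≠ 0; then v_{j-1} := N · v_j for j = 3, …, 2.

Pick v_3 = (1, 0, 0)ᵀ.
Then v_2 = N · v_3 = (-3, -9, -3)ᵀ.
Then v_1 = N · v_2 = (-6, 18, -18)ᵀ.

Sanity check: (A − (6)·I) v_1 = (0, 0, 0)ᵀ = 0. ✓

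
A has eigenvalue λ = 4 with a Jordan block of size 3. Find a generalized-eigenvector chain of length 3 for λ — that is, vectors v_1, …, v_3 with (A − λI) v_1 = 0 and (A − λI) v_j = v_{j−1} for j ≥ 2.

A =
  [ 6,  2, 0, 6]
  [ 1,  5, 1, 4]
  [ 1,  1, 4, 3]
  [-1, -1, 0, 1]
A Jordan chain for λ = 4 of length 3:
v_1 = (2, 1, 1, -1)ᵀ
v_2 = (0, 1, 0, 0)ᵀ
v_3 = (0, 0, 1, 0)ᵀ

Let N = A − (4)·I. We want v_3 with N^3 v_3 = 0 but N^2 v_3 ≠ 0; then v_{j-1} := N · v_j for j = 3, …, 2.

Pick v_3 = (0, 0, 1, 0)ᵀ.
Then v_2 = N · v_3 = (0, 1, 0, 0)ᵀ.
Then v_1 = N · v_2 = (2, 1, 1, -1)ᵀ.

Sanity check: (A − (4)·I) v_1 = (0, 0, 0, 0)ᵀ = 0. ✓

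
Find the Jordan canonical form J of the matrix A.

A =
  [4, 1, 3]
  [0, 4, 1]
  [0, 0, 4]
J_3(4)

The characteristic polynomial is
  det(x·I − A) = x^3 - 12*x^2 + 48*x - 64 = (x - 4)^3

Eigenvalues and multiplicities (the geometric multiplicity of λ is n − rank(A − λI), which equals the number of Jordan blocks for λ):
  λ = 4: algebraic multiplicity = 3, geometric multiplicity = 1

Determining the block sizes for each eigenvalue:
  λ = 4: one block (gm = 1), so the single block has size am = 3 → block sizes [3]

Assembling the blocks gives a Jordan form
J =
  [4, 1, 0]
  [0, 4, 1]
  [0, 0, 4]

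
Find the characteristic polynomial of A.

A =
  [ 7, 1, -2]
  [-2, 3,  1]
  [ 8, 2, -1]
x^3 - 9*x^2 + 27*x - 27

Expanding det(x·I − A) (e.g. by cofactor expansion or by noting that A is similar to its Jordan form J, which has the same characteristic polynomial as A) gives
  χ_A(x) = x^3 - 9*x^2 + 27*x - 27
which factors as (x - 3)^3. The eigenvalues (with algebraic multiplicities) are λ = 3 with multiplicity 3.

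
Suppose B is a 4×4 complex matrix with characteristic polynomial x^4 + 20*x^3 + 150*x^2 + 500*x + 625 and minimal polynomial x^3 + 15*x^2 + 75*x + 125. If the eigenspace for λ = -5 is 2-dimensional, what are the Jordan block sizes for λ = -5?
Block sizes for λ = -5: [3, 1]

Step 1 — from the characteristic polynomial, algebraic multiplicity of λ = -5 is 4. From dim ker(B − (-5)·I) = 2, there are exactly 2 Jordan blocks for λ = -5.
Step 2 — from the minimal polynomial, the factor (x + 5)^3 tells us the largest block for λ = -5 has size 3.
Step 3 — with total size 4, 2 blocks, and largest block 3, the block sizes (in nonincreasing order) are [3, 1].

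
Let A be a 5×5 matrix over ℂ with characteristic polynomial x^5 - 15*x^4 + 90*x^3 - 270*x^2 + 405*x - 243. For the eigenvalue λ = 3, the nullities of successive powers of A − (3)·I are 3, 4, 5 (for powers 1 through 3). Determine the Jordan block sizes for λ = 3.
Block sizes for λ = 3: [3, 1, 1]

From the dimensions of kernels of powers, the number of Jordan blocks of size at least j is d_j − d_{j−1} where d_j = dim ker(N^j) (with d_0 = 0). Computing the differences gives [3, 1, 1].
The number of blocks of size exactly k is (#blocks of size ≥ k) − (#blocks of size ≥ k + 1), so the partition is: 2 block(s) of size 1, 1 block(s) of size 3.
In nonincreasing order the block sizes are [3, 1, 1].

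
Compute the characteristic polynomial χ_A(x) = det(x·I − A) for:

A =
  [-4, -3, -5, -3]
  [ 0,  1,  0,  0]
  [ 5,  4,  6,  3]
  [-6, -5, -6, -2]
x^4 - x^3 - 3*x^2 + 5*x - 2

Expanding det(x·I − A) (e.g. by cofactor expansion or by noting that A is similar to its Jordan form J, which has the same characteristic polynomial as A) gives
  χ_A(x) = x^4 - x^3 - 3*x^2 + 5*x - 2
which factors as (x - 1)^3*(x + 2). The eigenvalues (with algebraic multiplicities) are λ = -2 with multiplicity 1, λ = 1 with multiplicity 3.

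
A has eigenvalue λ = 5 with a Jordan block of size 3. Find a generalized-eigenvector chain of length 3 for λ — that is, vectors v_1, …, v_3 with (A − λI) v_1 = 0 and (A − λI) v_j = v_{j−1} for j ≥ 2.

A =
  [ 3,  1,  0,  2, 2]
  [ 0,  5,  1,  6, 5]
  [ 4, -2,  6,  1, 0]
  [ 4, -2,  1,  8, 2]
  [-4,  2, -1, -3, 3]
A Jordan chain for λ = 5 of length 3:
v_1 = (4, 8, 0, 0, 0)ᵀ
v_2 = (-2, 0, 4, 4, -4)ᵀ
v_3 = (1, 0, 0, 0, 0)ᵀ

Let N = A − (5)·I. We want v_3 with N^3 v_3 = 0 but N^2 v_3 ≠ 0; then v_{j-1} := N · v_j for j = 3, …, 2.

Pick v_3 = (1, 0, 0, 0, 0)ᵀ.
Then v_2 = N · v_3 = (-2, 0, 4, 4, -4)ᵀ.
Then v_1 = N · v_2 = (4, 8, 0, 0, 0)ᵀ.

Sanity check: (A − (5)·I) v_1 = (0, 0, 0, 0, 0)ᵀ = 0. ✓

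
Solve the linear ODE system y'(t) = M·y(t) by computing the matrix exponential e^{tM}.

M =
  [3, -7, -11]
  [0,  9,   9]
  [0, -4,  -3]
e^{tM} =
  [exp(3*t), t^2*exp(3*t) - 7*t*exp(3*t), 3*t^2*exp(3*t)/2 - 11*t*exp(3*t)]
  [0, 6*t*exp(3*t) + exp(3*t), 9*t*exp(3*t)]
  [0, -4*t*exp(3*t), -6*t*exp(3*t) + exp(3*t)]

Strategy: write M = P · J · P⁻¹ where J is a Jordan canonical form, so e^{tM} = P · e^{tJ} · P⁻¹, and e^{tJ} can be computed block-by-block.

M has Jordan form
J =
  [3, 1, 0]
  [0, 3, 1]
  [0, 0, 3]
(up to reordering of blocks).

Per-block formulas:
  For a 3×3 Jordan block J_3(3): exp(t · J_3(3)) = e^(3t)·(I + t·N + (t^2/2)·N^2), where N is the 3×3 nilpotent shift.

After assembling e^{tJ} and conjugating by P, we get:

e^{tM} =
  [exp(3*t), t^2*exp(3*t) - 7*t*exp(3*t), 3*t^2*exp(3*t)/2 - 11*t*exp(3*t)]
  [0, 6*t*exp(3*t) + exp(3*t), 9*t*exp(3*t)]
  [0, -4*t*exp(3*t), -6*t*exp(3*t) + exp(3*t)]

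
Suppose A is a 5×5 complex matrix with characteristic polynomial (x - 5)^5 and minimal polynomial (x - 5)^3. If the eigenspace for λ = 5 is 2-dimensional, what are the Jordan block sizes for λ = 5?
Block sizes for λ = 5: [3, 2]

Step 1 — from the characteristic polynomial, algebraic multiplicity of λ = 5 is 5. From dim ker(A − (5)·I) = 2, there are exactly 2 Jordan blocks for λ = 5.
Step 2 — from the minimal polynomial, the factor (x − 5)^3 tells us the largest block for λ = 5 has size 3.
Step 3 — with total size 5, 2 blocks, and largest block 3, the block sizes (in nonincreasing order) are [3, 2].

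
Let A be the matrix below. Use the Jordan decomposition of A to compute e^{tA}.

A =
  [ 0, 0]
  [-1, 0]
e^{tA} =
  [1, 0]
  [-t, 1]

Strategy: write A = P · J · P⁻¹ where J is a Jordan canonical form, so e^{tA} = P · e^{tJ} · P⁻¹, and e^{tJ} can be computed block-by-block.

A has Jordan form
J =
  [0, 1]
  [0, 0]
(up to reordering of blocks).

Per-block formulas:
  For a 2×2 Jordan block J_2(0): exp(t · J_2(0)) = e^(0t)·(I + t·N), where N is the 2×2 nilpotent shift.

After assembling e^{tJ} and conjugating by P, we get:

e^{tA} =
  [1, 0]
  [-t, 1]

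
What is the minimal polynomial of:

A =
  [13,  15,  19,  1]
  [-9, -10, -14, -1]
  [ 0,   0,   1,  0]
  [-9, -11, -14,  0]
x^3 - 3*x^2 + 3*x - 1

The characteristic polynomial is χ_A(x) = (x - 1)^4, so the eigenvalues are known. The minimal polynomial is
  m_A(x) = Π_λ (x − λ)^{k_λ}
where k_λ is the size of the *largest* Jordan block for λ (equivalently, the smallest k with (A − λI)^k v = 0 for every generalised eigenvector v of λ).

  λ = 1: largest Jordan block has size 3, contributing (x − 1)^3

So m_A(x) = (x - 1)^3 = x^3 - 3*x^2 + 3*x - 1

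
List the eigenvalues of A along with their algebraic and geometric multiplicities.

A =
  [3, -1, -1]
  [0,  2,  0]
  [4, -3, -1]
λ = 1: alg = 2, geom = 1; λ = 2: alg = 1, geom = 1

Step 1 — factor the characteristic polynomial to read off the algebraic multiplicities:
  χ_A(x) = (x - 2)*(x - 1)^2

Step 2 — compute geometric multiplicities via the rank-nullity identity g(λ) = n − rank(A − λI):
  rank(A − (1)·I) = 2, so dim ker(A − (1)·I) = n − 2 = 1
  rank(A − (2)·I) = 2, so dim ker(A − (2)·I) = n − 2 = 1

Summary:
  λ = 1: algebraic multiplicity = 2, geometric multiplicity = 1
  λ = 2: algebraic multiplicity = 1, geometric multiplicity = 1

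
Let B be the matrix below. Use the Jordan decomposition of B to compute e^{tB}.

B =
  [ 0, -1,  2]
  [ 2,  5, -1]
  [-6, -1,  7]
e^{tB} =
  [t^2*exp(4*t) - 4*t*exp(4*t) + exp(4*t), t^2*exp(4*t)/2 - t*exp(4*t), -t^2*exp(4*t)/2 + 2*t*exp(4*t)]
  [2*t*exp(4*t), t*exp(4*t) + exp(4*t), -t*exp(4*t)]
  [2*t^2*exp(4*t) - 6*t*exp(4*t), t^2*exp(4*t) - t*exp(4*t), -t^2*exp(4*t) + 3*t*exp(4*t) + exp(4*t)]

Strategy: write B = P · J · P⁻¹ where J is a Jordan canonical form, so e^{tB} = P · e^{tJ} · P⁻¹, and e^{tJ} can be computed block-by-block.

B has Jordan form
J =
  [4, 1, 0]
  [0, 4, 1]
  [0, 0, 4]
(up to reordering of blocks).

Per-block formulas:
  For a 3×3 Jordan block J_3(4): exp(t · J_3(4)) = e^(4t)·(I + t·N + (t^2/2)·N^2), where N is the 3×3 nilpotent shift.

After assembling e^{tJ} and conjugating by P, we get:

e^{tB} =
  [t^2*exp(4*t) - 4*t*exp(4*t) + exp(4*t), t^2*exp(4*t)/2 - t*exp(4*t), -t^2*exp(4*t)/2 + 2*t*exp(4*t)]
  [2*t*exp(4*t), t*exp(4*t) + exp(4*t), -t*exp(4*t)]
  [2*t^2*exp(4*t) - 6*t*exp(4*t), t^2*exp(4*t) - t*exp(4*t), -t^2*exp(4*t) + 3*t*exp(4*t) + exp(4*t)]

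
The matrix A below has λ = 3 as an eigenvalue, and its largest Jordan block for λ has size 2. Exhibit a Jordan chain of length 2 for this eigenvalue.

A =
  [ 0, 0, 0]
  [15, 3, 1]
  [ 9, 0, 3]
A Jordan chain for λ = 3 of length 2:
v_1 = (0, 1, 0)ᵀ
v_2 = (0, 0, 1)ᵀ

Let N = A − (3)·I. We want v_2 with N^2 v_2 = 0 but N^1 v_2 ≠ 0; then v_{j-1} := N · v_j for j = 2, …, 2.

Pick v_2 = (0, 0, 1)ᵀ.
Then v_1 = N · v_2 = (0, 1, 0)ᵀ.

Sanity check: (A − (3)·I) v_1 = (0, 0, 0)ᵀ = 0. ✓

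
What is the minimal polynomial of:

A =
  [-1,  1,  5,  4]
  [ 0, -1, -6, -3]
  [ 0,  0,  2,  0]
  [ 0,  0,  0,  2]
x^3 - 3*x - 2

The characteristic polynomial is χ_A(x) = (x - 2)^2*(x + 1)^2, so the eigenvalues are known. The minimal polynomial is
  m_A(x) = Π_λ (x − λ)^{k_λ}
where k_λ is the size of the *largest* Jordan block for λ (equivalently, the smallest k with (A − λI)^k v = 0 for every generalised eigenvector v of λ).

  λ = -1: largest Jordan block has size 2, contributing (x + 1)^2
  λ = 2: largest Jordan block has size 1, contributing (x − 2)

So m_A(x) = (x - 2)*(x + 1)^2 = x^3 - 3*x - 2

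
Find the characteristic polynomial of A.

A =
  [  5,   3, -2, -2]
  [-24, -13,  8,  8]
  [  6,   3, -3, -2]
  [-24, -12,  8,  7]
x^4 + 4*x^3 + 6*x^2 + 4*x + 1

Expanding det(x·I − A) (e.g. by cofactor expansion or by noting that A is similar to its Jordan form J, which has the same characteristic polynomial as A) gives
  χ_A(x) = x^4 + 4*x^3 + 6*x^2 + 4*x + 1
which factors as (x + 1)^4. The eigenvalues (with algebraic multiplicities) are λ = -1 with multiplicity 4.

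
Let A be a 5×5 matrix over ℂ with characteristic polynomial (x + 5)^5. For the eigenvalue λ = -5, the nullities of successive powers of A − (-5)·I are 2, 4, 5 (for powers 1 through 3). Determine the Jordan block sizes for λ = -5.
Block sizes for λ = -5: [3, 2]

From the dimensions of kernels of powers, the number of Jordan blocks of size at least j is d_j − d_{j−1} where d_j = dim ker(N^j) (with d_0 = 0). Computing the differences gives [2, 2, 1].
The number of blocks of size exactly k is (#blocks of size ≥ k) − (#blocks of size ≥ k + 1), so the partition is: 1 block(s) of size 2, 1 block(s) of size 3.
In nonincreasing order the block sizes are [3, 2].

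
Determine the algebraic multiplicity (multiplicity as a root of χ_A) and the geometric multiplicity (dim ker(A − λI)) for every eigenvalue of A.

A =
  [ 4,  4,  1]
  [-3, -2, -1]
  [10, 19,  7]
λ = 3: alg = 3, geom = 1

Step 1 — factor the characteristic polynomial to read off the algebraic multiplicities:
  χ_A(x) = (x - 3)^3

Step 2 — compute geometric multiplicities via the rank-nullity identity g(λ) = n − rank(A − λI):
  rank(A − (3)·I) = 2, so dim ker(A − (3)·I) = n − 2 = 1

Summary:
  λ = 3: algebraic multiplicity = 3, geometric multiplicity = 1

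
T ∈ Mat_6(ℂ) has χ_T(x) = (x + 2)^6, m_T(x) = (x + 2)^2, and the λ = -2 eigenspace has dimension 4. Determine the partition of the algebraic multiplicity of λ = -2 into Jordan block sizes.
Block sizes for λ = -2: [2, 2, 1, 1]

Step 1 — from the characteristic polynomial, algebraic multiplicity of λ = -2 is 6. From dim ker(T − (-2)·I) = 4, there are exactly 4 Jordan blocks for λ = -2.
Step 2 — from the minimal polynomial, the factor (x + 2)^2 tells us the largest block for λ = -2 has size 2.
Step 3 — with total size 6, 4 blocks, and largest block 2, the block sizes (in nonincreasing order) are [2, 2, 1, 1].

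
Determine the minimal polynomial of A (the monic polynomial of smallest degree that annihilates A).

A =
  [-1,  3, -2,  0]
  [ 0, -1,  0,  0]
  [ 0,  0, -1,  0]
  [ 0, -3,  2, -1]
x^2 + 2*x + 1

The characteristic polynomial is χ_A(x) = (x + 1)^4, so the eigenvalues are known. The minimal polynomial is
  m_A(x) = Π_λ (x − λ)^{k_λ}
where k_λ is the size of the *largest* Jordan block for λ (equivalently, the smallest k with (A − λI)^k v = 0 for every generalised eigenvector v of λ).

  λ = -1: largest Jordan block has size 2, contributing (x + 1)^2

So m_A(x) = (x + 1)^2 = x^2 + 2*x + 1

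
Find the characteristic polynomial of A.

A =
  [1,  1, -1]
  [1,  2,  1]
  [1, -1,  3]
x^3 - 6*x^2 + 12*x - 8

Expanding det(x·I − A) (e.g. by cofactor expansion or by noting that A is similar to its Jordan form J, which has the same characteristic polynomial as A) gives
  χ_A(x) = x^3 - 6*x^2 + 12*x - 8
which factors as (x - 2)^3. The eigenvalues (with algebraic multiplicities) are λ = 2 with multiplicity 3.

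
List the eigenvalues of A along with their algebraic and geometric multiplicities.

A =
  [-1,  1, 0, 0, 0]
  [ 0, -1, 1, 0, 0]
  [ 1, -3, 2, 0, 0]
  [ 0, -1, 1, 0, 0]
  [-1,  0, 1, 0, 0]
λ = 0: alg = 5, geom = 3

Step 1 — factor the characteristic polynomial to read off the algebraic multiplicities:
  χ_A(x) = x^5

Step 2 — compute geometric multiplicities via the rank-nullity identity g(λ) = n − rank(A − λI):
  rank(A − (0)·I) = 2, so dim ker(A − (0)·I) = n − 2 = 3

Summary:
  λ = 0: algebraic multiplicity = 5, geometric multiplicity = 3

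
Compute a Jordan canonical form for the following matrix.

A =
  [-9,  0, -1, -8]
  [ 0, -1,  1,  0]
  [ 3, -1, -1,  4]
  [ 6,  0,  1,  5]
J_1(-3) ⊕ J_3(-1)

The characteristic polynomial is
  det(x·I − A) = x^4 + 6*x^3 + 12*x^2 + 10*x + 3 = (x + 1)^3*(x + 3)

Eigenvalues and multiplicities (the geometric multiplicity of λ is n − rank(A − λI), which equals the number of Jordan blocks for λ):
  λ = -3: algebraic multiplicity = 1, geometric multiplicity = 1
  λ = -1: algebraic multiplicity = 3, geometric multiplicity = 1

Determining the block sizes for each eigenvalue:
  λ = -3: one block (gm = 1), so the single block has size am = 1 → block sizes [1]
  λ = -1: one block (gm = 1), so the single block has size am = 3 → block sizes [3]

Assembling the blocks gives a Jordan form
J =
  [-3,  0,  0,  0]
  [ 0, -1,  1,  0]
  [ 0,  0, -1,  1]
  [ 0,  0,  0, -1]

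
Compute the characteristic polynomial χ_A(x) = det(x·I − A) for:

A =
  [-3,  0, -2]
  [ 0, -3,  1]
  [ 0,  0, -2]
x^3 + 8*x^2 + 21*x + 18

Expanding det(x·I − A) (e.g. by cofactor expansion or by noting that A is similar to its Jordan form J, which has the same characteristic polynomial as A) gives
  χ_A(x) = x^3 + 8*x^2 + 21*x + 18
which factors as (x + 2)*(x + 3)^2. The eigenvalues (with algebraic multiplicities) are λ = -3 with multiplicity 2, λ = -2 with multiplicity 1.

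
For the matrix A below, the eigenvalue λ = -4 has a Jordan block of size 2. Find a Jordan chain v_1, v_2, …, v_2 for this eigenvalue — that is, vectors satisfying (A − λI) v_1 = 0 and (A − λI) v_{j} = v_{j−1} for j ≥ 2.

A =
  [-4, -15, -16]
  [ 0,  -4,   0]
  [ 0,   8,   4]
A Jordan chain for λ = -4 of length 2:
v_1 = (1, 0, 0)ᵀ
v_2 = (0, 1, -1)ᵀ

Let N = A − (-4)·I. We want v_2 with N^2 v_2 = 0 but N^1 v_2 ≠ 0; then v_{j-1} := N · v_j for j = 2, …, 2.

Pick v_2 = (0, 1, -1)ᵀ.
Then v_1 = N · v_2 = (1, 0, 0)ᵀ.

Sanity check: (A − (-4)·I) v_1 = (0, 0, 0)ᵀ = 0. ✓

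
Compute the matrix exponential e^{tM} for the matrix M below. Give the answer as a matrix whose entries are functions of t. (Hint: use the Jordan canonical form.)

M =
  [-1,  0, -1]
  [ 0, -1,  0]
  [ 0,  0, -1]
e^{tM} =
  [exp(-t), 0, -t*exp(-t)]
  [0, exp(-t), 0]
  [0, 0, exp(-t)]

Strategy: write M = P · J · P⁻¹ where J is a Jordan canonical form, so e^{tM} = P · e^{tJ} · P⁻¹, and e^{tJ} can be computed block-by-block.

M has Jordan form
J =
  [-1,  1,  0]
  [ 0, -1,  0]
  [ 0,  0, -1]
(up to reordering of blocks).

Per-block formulas:
  For a 2×2 Jordan block J_2(-1): exp(t · J_2(-1)) = e^(-1t)·(I + t·N), where N is the 2×2 nilpotent shift.
  For a 1×1 block at λ = -1: exp(t · [-1]) = [e^(-1t)].

After assembling e^{tJ} and conjugating by P, we get:

e^{tM} =
  [exp(-t), 0, -t*exp(-t)]
  [0, exp(-t), 0]
  [0, 0, exp(-t)]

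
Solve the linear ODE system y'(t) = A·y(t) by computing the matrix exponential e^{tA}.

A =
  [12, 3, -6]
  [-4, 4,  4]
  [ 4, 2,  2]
e^{tA} =
  [6*t*exp(6*t) + exp(6*t), 3*t*exp(6*t), -6*t*exp(6*t)]
  [-4*t*exp(6*t), -2*t*exp(6*t) + exp(6*t), 4*t*exp(6*t)]
  [4*t*exp(6*t), 2*t*exp(6*t), -4*t*exp(6*t) + exp(6*t)]

Strategy: write A = P · J · P⁻¹ where J is a Jordan canonical form, so e^{tA} = P · e^{tJ} · P⁻¹, and e^{tJ} can be computed block-by-block.

A has Jordan form
J =
  [6, 1, 0]
  [0, 6, 0]
  [0, 0, 6]
(up to reordering of blocks).

Per-block formulas:
  For a 2×2 Jordan block J_2(6): exp(t · J_2(6)) = e^(6t)·(I + t·N), where N is the 2×2 nilpotent shift.
  For a 1×1 block at λ = 6: exp(t · [6]) = [e^(6t)].

After assembling e^{tJ} and conjugating by P, we get:

e^{tA} =
  [6*t*exp(6*t) + exp(6*t), 3*t*exp(6*t), -6*t*exp(6*t)]
  [-4*t*exp(6*t), -2*t*exp(6*t) + exp(6*t), 4*t*exp(6*t)]
  [4*t*exp(6*t), 2*t*exp(6*t), -4*t*exp(6*t) + exp(6*t)]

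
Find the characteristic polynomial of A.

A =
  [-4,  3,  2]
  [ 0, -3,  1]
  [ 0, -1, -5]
x^3 + 12*x^2 + 48*x + 64

Expanding det(x·I − A) (e.g. by cofactor expansion or by noting that A is similar to its Jordan form J, which has the same characteristic polynomial as A) gives
  χ_A(x) = x^3 + 12*x^2 + 48*x + 64
which factors as (x + 4)^3. The eigenvalues (with algebraic multiplicities) are λ = -4 with multiplicity 3.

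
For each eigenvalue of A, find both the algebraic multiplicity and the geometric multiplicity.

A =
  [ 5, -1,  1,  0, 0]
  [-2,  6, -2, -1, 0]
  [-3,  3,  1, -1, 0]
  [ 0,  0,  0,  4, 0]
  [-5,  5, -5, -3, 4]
λ = 4: alg = 5, geom = 3

Step 1 — factor the characteristic polynomial to read off the algebraic multiplicities:
  χ_A(x) = (x - 4)^5

Step 2 — compute geometric multiplicities via the rank-nullity identity g(λ) = n − rank(A − λI):
  rank(A − (4)·I) = 2, so dim ker(A − (4)·I) = n − 2 = 3

Summary:
  λ = 4: algebraic multiplicity = 5, geometric multiplicity = 3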